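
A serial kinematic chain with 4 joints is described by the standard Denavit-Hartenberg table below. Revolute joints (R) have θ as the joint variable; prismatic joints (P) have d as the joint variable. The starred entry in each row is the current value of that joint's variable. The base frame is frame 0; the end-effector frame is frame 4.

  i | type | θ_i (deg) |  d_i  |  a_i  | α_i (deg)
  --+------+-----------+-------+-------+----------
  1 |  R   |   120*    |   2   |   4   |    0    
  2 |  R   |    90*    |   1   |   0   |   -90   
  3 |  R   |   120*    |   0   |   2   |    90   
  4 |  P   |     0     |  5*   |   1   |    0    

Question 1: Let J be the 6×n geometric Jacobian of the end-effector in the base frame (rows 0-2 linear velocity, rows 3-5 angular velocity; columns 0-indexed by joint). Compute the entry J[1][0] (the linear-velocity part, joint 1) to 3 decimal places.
axis z_0 = ẑ; lever o_n−o_0 = (-4.4510,2.0490,-2.0981)
cross product → J_v[:, 0] = (-2.0490,-4.4510,0.0000)
J_ω[:, 0] = z_0
entry J[1][0] = -4.4510

-4.451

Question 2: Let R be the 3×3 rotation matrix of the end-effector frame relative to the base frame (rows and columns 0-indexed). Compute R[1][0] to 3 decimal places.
End-effector x-axis (col 0 of R) = (0.4330,0.2500,-0.8660)
R[1][0] = 0.2500

0.250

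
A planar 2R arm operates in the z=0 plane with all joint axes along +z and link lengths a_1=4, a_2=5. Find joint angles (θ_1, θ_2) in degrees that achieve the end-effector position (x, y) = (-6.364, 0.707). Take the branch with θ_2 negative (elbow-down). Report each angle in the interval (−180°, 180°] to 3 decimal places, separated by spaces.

-134.999 -90.000

cos θ_2 = (41.0003−4²−5²)/(2·4·5) = 0.0000; θ_2 = -89.9995° (elbow-down)
β = atan2(0.7070,-6.3640) = 173.6608°; ψ = atan2(-5.0000,4.0000) = -51.3399°
θ_1 = β − ψ = 225.0007°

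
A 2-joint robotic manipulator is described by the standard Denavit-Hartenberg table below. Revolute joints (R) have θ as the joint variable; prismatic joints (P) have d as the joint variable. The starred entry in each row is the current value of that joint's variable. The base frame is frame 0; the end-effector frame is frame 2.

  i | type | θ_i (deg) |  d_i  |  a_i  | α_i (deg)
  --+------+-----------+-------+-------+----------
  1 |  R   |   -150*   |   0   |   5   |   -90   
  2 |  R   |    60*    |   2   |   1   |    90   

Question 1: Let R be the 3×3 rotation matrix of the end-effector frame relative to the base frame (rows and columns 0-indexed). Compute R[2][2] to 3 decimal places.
0.500

End-effector z-axis (col 2 of R) = (-0.7500,-0.4330,0.5000)
R[2][2] = 0.5000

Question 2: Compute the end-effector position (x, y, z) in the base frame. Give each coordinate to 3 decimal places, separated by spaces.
after link 1: o_1 = (-4.3301, -2.5000, 0.0000)
after link 2: o_2 = (-3.7631, -4.4821, -0.8660)

-3.763 -4.482 -0.866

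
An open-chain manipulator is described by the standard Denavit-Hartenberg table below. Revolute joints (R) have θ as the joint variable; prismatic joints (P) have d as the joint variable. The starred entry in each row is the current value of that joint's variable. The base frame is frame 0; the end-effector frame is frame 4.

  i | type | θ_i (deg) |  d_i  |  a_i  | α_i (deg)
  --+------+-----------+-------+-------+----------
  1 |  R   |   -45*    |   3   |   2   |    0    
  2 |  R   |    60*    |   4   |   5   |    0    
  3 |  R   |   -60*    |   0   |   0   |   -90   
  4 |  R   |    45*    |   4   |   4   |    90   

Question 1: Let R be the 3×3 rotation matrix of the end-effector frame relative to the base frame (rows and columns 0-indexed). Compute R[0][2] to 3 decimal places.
0.500

End-effector z-axis (col 2 of R) = (0.5000,-0.5000,0.7071)
R[0][2] = 0.5000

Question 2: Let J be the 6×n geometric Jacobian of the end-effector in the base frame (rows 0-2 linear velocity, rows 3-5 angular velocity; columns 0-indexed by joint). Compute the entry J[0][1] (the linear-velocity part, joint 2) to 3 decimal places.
-2.123

axis z_1 = (0.0000,0.0000,1.0000); lever o_n−o_1 = (9.6581,2.1225,1.1716)
cross product → J_v[:, 1] = (-2.1225,9.6581,0.0000)
J_ω[:, 1] = z_1
entry J[0][1] = -2.1225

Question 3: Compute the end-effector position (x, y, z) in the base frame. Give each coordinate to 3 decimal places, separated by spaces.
11.072 0.708 4.172

after link 1: o_1 = (1.4142, -1.4142, 3.0000)
after link 2: o_2 = (6.2438, -0.1201, 7.0000)
after link 3: o_3 = (6.2438, -0.1201, 7.0000)
after link 4: o_4 = (11.0723, 0.7083, 4.1716)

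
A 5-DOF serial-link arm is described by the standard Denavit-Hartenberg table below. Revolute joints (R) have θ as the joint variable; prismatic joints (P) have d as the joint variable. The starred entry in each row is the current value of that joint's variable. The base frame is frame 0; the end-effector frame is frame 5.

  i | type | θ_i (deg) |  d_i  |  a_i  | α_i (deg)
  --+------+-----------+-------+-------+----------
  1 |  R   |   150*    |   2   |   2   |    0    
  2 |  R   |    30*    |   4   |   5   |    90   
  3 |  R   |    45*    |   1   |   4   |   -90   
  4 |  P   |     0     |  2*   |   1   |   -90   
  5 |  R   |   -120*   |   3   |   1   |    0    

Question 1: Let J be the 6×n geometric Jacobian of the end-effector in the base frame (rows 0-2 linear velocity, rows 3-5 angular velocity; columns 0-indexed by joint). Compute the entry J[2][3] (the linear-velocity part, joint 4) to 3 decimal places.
0.707

prismatic axis z_3 = (0.7071,0.0000,0.7071)
J_v[:, 3] = z_3; J_ω[:, 3] = (0,0,0)
entry J[2][3] = 0.7071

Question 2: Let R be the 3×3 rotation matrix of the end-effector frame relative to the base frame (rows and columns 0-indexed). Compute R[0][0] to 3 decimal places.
0.966

End-effector x-axis (col 0 of R) = (0.9659,0.0000,0.2588)
R[0][0] = 0.9659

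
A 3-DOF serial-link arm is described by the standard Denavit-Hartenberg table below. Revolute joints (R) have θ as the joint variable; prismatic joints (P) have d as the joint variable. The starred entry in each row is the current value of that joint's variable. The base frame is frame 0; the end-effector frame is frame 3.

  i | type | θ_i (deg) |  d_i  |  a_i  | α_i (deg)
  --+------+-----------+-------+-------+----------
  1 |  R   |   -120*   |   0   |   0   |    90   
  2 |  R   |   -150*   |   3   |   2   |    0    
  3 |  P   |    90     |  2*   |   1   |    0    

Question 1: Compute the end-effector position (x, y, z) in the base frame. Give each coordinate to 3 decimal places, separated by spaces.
-3.714 3.567 -1.866

after link 1: o_1 = (0.0000, 0.0000, 0.0000)
after link 2: o_2 = (-1.7321, 3.0000, -1.0000)
after link 3: o_3 = (-3.7141, 3.5670, -1.8660)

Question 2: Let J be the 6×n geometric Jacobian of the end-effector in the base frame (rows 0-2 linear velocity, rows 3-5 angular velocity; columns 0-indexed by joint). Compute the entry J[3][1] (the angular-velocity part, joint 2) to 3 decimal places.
-0.866

axis z_1 = (-0.8660,0.5000,0.0000); lever o_n−o_1 = (-3.7141,3.5670,-1.8660)
cross product → J_v[:, 1] = (-0.9330,-1.6160,-1.2321)
J_ω[:, 1] = z_1
entry J[3][1] = -0.8660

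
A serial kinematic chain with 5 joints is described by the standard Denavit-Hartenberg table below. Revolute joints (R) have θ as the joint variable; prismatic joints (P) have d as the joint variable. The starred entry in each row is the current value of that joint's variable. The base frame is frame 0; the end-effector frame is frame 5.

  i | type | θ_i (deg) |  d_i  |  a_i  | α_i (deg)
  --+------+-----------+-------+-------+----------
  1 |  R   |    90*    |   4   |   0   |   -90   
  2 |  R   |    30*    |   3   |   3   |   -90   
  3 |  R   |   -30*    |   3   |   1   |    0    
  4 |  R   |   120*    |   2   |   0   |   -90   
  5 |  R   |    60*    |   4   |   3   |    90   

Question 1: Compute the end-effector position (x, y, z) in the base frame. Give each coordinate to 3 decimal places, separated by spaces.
after link 1: o_1 = (0.0000, 0.0000, 4.0000)
after link 2: o_2 = (-3.0000, 2.5981, 2.5000)
after link 3: o_3 = (-3.5000, 1.8481, -0.5311)
after link 4: o_4 = (-3.5000, 0.8481, -2.2631)
after link 5: o_5 = (-2.0000, -1.3170, 1.9869)

-2.000 -1.317 1.987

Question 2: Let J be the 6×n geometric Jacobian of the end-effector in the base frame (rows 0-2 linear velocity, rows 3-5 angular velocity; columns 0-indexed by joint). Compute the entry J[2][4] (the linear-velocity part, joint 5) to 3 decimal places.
axis z_4 = (0.0000,-0.8660,0.5000); lever o_n−o_4 = (1.5000,-2.1651,4.2500)
cross product → J_v[:, 4] = (-2.5981,0.7500,1.2990)
J_ω[:, 4] = z_4
entry J[2][4] = 1.2990

1.299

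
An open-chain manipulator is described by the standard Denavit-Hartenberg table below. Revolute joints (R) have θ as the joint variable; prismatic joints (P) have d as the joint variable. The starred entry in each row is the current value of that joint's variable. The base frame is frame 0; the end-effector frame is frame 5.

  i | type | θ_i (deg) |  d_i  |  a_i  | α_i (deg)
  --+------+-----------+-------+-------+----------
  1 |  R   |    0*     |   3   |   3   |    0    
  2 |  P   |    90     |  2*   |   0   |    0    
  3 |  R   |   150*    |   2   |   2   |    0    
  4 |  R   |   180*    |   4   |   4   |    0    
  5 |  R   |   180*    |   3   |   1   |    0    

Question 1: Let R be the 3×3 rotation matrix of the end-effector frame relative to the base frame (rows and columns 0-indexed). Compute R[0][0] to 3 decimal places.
-0.500

End-effector x-axis (col 0 of R) = (-0.5000,-0.8660,0.0000)
R[0][0] = -0.5000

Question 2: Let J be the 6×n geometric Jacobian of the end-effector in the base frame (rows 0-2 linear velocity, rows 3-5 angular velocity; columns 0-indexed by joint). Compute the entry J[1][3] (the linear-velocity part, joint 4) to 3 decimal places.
1.500

axis z_3 = (0.0000,0.0000,1.0000); lever o_n−o_3 = (1.5000,2.5981,7.0000)
cross product → J_v[:, 3] = (-2.5981,1.5000,0.0000)
J_ω[:, 3] = z_3
entry J[1][3] = 1.5000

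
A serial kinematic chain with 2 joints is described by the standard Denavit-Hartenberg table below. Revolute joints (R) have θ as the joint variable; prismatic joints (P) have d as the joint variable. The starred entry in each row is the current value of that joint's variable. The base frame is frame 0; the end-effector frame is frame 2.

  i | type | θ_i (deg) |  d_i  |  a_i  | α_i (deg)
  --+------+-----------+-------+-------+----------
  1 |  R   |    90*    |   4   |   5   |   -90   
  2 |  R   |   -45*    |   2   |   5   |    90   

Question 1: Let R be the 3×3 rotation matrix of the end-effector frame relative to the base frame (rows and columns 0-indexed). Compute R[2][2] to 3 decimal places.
0.707

End-effector z-axis (col 2 of R) = (-0.0000,-0.7071,0.7071)
R[2][2] = 0.7071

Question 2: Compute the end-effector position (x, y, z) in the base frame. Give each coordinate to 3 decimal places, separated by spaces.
-2.000 8.536 7.536

after link 1: o_1 = (0.0000, 5.0000, 4.0000)
after link 2: o_2 = (-2.0000, 8.5355, 7.5355)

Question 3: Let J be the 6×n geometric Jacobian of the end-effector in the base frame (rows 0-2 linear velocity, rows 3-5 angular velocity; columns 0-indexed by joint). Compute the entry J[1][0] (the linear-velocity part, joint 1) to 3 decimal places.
axis z_0 = ẑ; lever o_n−o_0 = (-2.0000,8.5355,7.5355)
cross product → J_v[:, 0] = (-8.5355,-2.0000,0.0000)
J_ω[:, 0] = z_0
entry J[1][0] = -2.0000

-2.000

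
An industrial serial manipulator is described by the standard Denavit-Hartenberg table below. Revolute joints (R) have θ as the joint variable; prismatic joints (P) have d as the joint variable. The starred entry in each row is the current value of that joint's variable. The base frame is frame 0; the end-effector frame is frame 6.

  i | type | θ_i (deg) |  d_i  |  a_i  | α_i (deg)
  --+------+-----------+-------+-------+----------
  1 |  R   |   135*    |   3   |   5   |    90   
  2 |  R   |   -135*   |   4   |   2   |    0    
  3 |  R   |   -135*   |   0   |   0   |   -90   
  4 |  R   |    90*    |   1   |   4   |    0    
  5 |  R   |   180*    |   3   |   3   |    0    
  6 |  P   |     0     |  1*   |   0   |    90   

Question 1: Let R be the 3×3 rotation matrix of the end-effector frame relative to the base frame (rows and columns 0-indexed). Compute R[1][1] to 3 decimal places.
-0.707

End-effector y-axis (col 1 of R) = (0.7071,-0.7071,-0.0000)
R[1][1] = -0.7071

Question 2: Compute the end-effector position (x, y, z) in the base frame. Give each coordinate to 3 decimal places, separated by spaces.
after link 1: o_1 = (-3.5355, 3.5355, 3.0000)
after link 2: o_2 = (0.2929, 5.3640, 1.5858)
after link 3: o_3 = (0.2929, 5.3640, 1.5858)
after link 4: o_4 = (-1.8284, 1.8284, 1.5858)
after link 5: o_5 = (2.4142, 1.8284, 1.5858)
after link 6: o_6 = (3.1213, 1.1213, 1.5858)

3.121 1.121 1.586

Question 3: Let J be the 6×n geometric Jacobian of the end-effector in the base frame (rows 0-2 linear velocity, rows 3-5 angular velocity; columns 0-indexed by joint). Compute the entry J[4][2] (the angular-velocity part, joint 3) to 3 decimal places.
axis z_2 = (0.7071,0.7071,0.0000); lever o_n−o_2 = (2.8284,-4.2426,-0.0000)
cross product → J_v[:, 2] = (-0.0000,0.0000,-5.0000)
J_ω[:, 2] = z_2
entry J[4][2] = 0.7071

0.707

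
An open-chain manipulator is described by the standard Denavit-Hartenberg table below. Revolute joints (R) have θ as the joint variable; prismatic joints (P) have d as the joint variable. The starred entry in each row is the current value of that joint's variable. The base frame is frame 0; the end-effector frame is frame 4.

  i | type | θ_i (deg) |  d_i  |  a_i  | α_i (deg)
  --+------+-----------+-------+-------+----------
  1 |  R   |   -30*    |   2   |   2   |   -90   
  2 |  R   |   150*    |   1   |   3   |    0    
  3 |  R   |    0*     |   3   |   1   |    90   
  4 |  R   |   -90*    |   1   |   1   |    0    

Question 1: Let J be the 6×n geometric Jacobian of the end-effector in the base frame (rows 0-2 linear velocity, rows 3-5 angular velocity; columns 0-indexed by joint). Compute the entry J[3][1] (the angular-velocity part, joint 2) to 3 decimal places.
0.500

axis z_1 = (0.5000,0.8660,0.0000); lever o_n−o_1 = (-1.0670,4.0801,-2.8660)
cross product → J_v[:, 1] = (-2.4821,1.4330,2.9641)
J_ω[:, 1] = z_1
entry J[3][1] = 0.5000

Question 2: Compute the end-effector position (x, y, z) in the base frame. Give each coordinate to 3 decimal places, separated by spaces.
0.665 3.080 -0.866

after link 1: o_1 = (1.7321, -1.0000, 2.0000)
after link 2: o_2 = (-0.0179, 1.1651, 0.5000)
after link 3: o_3 = (0.7321, 4.1962, 0.0000)
after link 4: o_4 = (0.6651, 3.0801, -0.8660)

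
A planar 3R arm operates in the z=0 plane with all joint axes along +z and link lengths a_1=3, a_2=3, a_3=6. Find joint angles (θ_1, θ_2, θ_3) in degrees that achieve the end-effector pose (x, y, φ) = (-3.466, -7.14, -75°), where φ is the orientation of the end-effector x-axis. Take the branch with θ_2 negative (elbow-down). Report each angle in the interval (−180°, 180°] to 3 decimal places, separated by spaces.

-134.998 -60.011 120.009

wrist centre = target − a_3·(cos φ, sin φ) = (-5.0189, -1.3444)
cos θ_2 = (26.9970−3²−3²)/(2·3·3) = 0.4998; θ_2 = -60.0109° (elbow-down)
β = atan2(-1.3444,-5.0189) = -165.0039°; ψ = atan2(-2.5984,4.4995) = -30.0055°
θ_1 = β − ψ = -134.9985°
θ_3 = φ − θ_1 − θ_2 = 120.0094° (wrapped to (-180°,180°])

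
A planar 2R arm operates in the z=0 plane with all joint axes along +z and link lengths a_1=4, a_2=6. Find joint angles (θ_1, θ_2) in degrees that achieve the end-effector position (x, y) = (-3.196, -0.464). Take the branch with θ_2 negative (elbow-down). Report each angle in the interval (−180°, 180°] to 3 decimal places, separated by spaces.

-59.998 -150.003

cos θ_2 = (10.4297−4²−6²)/(2·4·6) = -0.8660; θ_2 = -150.0026° (elbow-down)
β = atan2(-0.4640,-3.1960) = -171.7394°; ψ = atan2(-2.9998,-1.1963) = -111.7418°
θ_1 = β − ψ = -59.9977°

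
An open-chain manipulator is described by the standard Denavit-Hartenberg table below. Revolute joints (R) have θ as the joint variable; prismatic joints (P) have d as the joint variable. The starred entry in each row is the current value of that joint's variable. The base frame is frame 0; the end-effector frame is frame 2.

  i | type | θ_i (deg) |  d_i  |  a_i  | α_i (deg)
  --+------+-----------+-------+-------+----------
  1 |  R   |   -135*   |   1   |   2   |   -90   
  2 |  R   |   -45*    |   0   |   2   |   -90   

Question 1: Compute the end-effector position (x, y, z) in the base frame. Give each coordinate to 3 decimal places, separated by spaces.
-2.414 -2.414 2.414

after link 1: o_1 = (-1.4142, -1.4142, 1.0000)
after link 2: o_2 = (-2.4142, -2.4142, 2.4142)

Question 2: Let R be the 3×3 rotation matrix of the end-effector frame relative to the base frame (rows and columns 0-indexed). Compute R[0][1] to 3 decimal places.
-0.707

End-effector y-axis (col 1 of R) = (-0.7071,0.7071,-0.0000)
R[0][1] = -0.7071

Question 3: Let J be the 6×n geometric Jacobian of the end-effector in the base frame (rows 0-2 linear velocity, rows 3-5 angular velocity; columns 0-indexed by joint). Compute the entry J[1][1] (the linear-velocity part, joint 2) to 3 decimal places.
axis z_1 = (0.7071,-0.7071,0.0000); lever o_n−o_1 = (-1.0000,-1.0000,1.4142)
cross product → J_v[:, 1] = (-1.0000,-1.0000,-1.4142)
J_ω[:, 1] = z_1
entry J[1][1] = -1.0000

-1.000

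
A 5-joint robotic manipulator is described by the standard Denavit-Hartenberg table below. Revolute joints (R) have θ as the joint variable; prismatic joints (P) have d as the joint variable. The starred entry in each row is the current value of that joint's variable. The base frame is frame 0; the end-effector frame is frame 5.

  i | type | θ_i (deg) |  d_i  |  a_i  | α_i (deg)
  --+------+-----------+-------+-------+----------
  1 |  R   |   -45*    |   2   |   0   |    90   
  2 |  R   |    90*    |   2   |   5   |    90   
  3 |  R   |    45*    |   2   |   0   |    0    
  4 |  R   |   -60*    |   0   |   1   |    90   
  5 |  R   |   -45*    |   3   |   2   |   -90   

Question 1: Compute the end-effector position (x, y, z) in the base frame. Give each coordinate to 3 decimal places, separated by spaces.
after link 1: o_1 = (0.0000, 0.0000, 2.0000)
after link 2: o_2 = (-1.4142, -1.4142, 7.0000)
after link 3: o_3 = (0.0000, -2.8284, 7.0000)
after link 4: o_4 = (0.1830, -2.6454, 7.9659)
after link 5: o_5 = (1.4909, 0.6624, 8.5555)

1.491 0.662 8.555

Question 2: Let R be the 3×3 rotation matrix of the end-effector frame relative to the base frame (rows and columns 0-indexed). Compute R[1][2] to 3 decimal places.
End-effector z-axis (col 2 of R) = (0.6294,-0.3706,0.6830)
R[1][2] = -0.3706

-0.371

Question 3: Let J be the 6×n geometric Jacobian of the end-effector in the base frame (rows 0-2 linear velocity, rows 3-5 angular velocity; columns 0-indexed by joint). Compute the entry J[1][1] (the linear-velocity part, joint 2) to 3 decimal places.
4.635

axis z_1 = (-0.7071,-0.7071,0.0000); lever o_n−o_1 = (1.4909,0.6624,6.5555)
cross product → J_v[:, 1] = (-4.6354,4.6354,0.5858)
J_ω[:, 1] = z_1
entry J[1][1] = 4.6354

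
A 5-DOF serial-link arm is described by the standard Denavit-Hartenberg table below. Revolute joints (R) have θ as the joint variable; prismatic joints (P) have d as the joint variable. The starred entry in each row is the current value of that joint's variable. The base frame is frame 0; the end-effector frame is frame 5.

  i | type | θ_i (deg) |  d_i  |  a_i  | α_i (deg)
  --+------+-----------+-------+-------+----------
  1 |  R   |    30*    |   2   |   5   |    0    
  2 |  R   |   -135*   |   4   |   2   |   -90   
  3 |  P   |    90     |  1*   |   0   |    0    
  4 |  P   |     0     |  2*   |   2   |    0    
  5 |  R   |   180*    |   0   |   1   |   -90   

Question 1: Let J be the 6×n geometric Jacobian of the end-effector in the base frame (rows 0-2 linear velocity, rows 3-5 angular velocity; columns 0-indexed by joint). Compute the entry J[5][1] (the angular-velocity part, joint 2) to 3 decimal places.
1.000

axis z_1 = (0.0000,0.0000,1.0000); lever o_n−o_1 = (2.3801,-2.7083,3.0000)
cross product → J_v[:, 1] = (2.7083,2.3801,-0.0000)
J_ω[:, 1] = z_1
entry J[5][1] = 1.0000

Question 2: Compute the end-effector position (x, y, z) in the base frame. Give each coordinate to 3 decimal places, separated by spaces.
6.710 -0.208 5.000

after link 1: o_1 = (4.3301, 2.5000, 2.0000)
after link 2: o_2 = (3.8125, 0.5681, 6.0000)
after link 3: o_3 = (4.7784, 0.3093, 6.0000)
after link 4: o_4 = (6.7103, -0.2083, 4.0000)
after link 5: o_5 = (6.7103, -0.2083, 5.0000)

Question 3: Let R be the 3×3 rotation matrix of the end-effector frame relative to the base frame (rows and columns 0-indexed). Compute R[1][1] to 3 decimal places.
0.259

End-effector y-axis (col 1 of R) = (-0.9659,0.2588,-0.0000)
R[1][1] = 0.2588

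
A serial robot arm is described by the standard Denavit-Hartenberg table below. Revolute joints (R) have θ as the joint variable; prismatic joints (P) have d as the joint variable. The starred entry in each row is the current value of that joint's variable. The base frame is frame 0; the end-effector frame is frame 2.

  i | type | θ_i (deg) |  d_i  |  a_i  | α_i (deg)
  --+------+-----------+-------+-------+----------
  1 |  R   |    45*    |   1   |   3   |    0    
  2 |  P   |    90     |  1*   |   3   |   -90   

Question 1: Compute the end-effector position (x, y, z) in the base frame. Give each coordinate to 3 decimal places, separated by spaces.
after link 1: o_1 = (2.1213, 2.1213, 1.0000)
after link 2: o_2 = (0.0000, 4.2426, 2.0000)

0.000 4.243 2.000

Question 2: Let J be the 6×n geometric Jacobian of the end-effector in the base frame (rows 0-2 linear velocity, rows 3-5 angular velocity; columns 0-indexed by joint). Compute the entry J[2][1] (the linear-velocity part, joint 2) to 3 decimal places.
1.000

prismatic axis z_1 = (0.0000,0.0000,1.0000)
J_v[:, 1] = z_1; J_ω[:, 1] = (0,0,0)
entry J[2][1] = 1.0000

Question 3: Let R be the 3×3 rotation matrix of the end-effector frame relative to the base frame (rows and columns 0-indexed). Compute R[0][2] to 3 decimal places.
End-effector z-axis (col 2 of R) = (-0.7071,-0.7071,0.0000)
R[0][2] = -0.7071

-0.707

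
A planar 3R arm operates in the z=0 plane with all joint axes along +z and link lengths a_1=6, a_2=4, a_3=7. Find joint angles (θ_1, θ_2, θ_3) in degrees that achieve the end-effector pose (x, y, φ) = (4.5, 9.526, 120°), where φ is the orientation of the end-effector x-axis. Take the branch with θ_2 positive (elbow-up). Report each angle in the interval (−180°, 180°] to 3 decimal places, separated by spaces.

wrist centre = target − a_3·(cos φ, sin φ) = (8.0000, 3.4638)
cos θ_2 = (75.9981−6²−4²)/(2·6·4) = 0.5000; θ_2 = 60.0027° (elbow-up)
β = atan2(3.4638,8.0000) = 23.4115°; ψ = atan2(3.4642,7.9998) = 23.4142°
θ_1 = β − ψ = -0.0027°
θ_3 = φ − θ_1 − θ_2 = 60.0000° (wrapped to (-180°,180°])

-0.003 60.003 60.000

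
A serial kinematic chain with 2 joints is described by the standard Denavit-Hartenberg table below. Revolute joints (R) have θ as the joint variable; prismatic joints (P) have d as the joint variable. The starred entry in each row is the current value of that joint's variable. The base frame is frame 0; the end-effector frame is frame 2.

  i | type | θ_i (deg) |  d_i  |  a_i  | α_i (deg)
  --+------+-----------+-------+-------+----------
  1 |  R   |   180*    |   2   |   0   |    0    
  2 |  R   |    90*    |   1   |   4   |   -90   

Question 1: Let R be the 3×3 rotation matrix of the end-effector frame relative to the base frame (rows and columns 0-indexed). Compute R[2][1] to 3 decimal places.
-1.000

End-effector y-axis (col 1 of R) = (0.0000,-0.0000,-1.0000)
R[2][1] = -1.0000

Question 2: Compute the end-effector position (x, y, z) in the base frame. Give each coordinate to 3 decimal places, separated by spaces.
-0.000 -4.000 3.000

after link 1: o_1 = (0.0000, 0.0000, 2.0000)
after link 2: o_2 = (-0.0000, -4.0000, 3.0000)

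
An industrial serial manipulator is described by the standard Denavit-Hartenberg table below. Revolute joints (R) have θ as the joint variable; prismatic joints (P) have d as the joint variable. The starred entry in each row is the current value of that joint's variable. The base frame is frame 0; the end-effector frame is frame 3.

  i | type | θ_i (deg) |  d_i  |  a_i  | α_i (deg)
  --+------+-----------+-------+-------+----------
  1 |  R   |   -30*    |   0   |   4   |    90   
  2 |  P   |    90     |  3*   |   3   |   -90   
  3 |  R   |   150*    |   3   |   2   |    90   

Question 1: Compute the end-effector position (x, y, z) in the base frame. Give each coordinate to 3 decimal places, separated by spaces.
after link 1: o_1 = (3.4641, -2.0000, 0.0000)
after link 2: o_2 = (1.9641, -4.5981, 3.0000)
after link 3: o_3 = (-0.1340, -2.2321, 1.2679)

-0.134 -2.232 1.268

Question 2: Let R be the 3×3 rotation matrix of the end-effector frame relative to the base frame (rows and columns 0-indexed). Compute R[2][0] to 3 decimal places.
-0.866

End-effector x-axis (col 0 of R) = (0.2500,0.4330,-0.8660)
R[2][0] = -0.8660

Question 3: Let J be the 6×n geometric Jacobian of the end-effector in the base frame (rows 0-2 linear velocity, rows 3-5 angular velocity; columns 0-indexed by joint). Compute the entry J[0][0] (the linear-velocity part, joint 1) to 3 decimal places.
axis z_0 = ẑ; lever o_n−o_0 = (-0.1340,-2.2321,1.2679)
cross product → J_v[:, 0] = (2.2321,-0.1340,0.0000)
J_ω[:, 0] = z_0
entry J[0][0] = 2.2321

2.232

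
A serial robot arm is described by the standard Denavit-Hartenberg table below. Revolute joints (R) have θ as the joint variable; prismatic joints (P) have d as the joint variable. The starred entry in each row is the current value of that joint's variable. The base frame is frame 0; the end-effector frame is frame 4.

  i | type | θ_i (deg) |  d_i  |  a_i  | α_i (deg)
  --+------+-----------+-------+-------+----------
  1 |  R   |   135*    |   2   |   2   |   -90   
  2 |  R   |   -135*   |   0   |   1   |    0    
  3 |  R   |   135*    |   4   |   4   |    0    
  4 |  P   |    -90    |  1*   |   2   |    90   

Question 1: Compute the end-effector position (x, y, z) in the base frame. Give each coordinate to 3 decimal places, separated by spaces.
after link 1: o_1 = (-1.4142, 1.4142, 2.0000)
after link 2: o_2 = (-0.9142, 0.9142, 2.7071)
after link 3: o_3 = (-6.5711, 0.9142, 2.7071)
after link 4: o_4 = (-7.2782, 0.2071, 4.7071)

-7.278 0.207 4.707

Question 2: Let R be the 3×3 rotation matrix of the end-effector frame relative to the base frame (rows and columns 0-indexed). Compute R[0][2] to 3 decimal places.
End-effector z-axis (col 2 of R) = (0.7071,-0.7071,0.0000)
R[0][2] = 0.7071

0.707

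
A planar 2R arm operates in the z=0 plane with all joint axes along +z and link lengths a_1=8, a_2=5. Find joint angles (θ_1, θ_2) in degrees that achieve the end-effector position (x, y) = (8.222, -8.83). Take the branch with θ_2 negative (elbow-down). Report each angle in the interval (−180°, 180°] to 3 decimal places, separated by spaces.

-30.003 -44.998

cos θ_2 = (145.5702−8²−5²)/(2·8·5) = 0.7071; θ_2 = -44.9983° (elbow-down)
β = atan2(-8.8300,8.2220) = -47.0421°; ψ = atan2(-3.5354,11.5356) = -17.0392°
θ_1 = β − ψ = -30.0028°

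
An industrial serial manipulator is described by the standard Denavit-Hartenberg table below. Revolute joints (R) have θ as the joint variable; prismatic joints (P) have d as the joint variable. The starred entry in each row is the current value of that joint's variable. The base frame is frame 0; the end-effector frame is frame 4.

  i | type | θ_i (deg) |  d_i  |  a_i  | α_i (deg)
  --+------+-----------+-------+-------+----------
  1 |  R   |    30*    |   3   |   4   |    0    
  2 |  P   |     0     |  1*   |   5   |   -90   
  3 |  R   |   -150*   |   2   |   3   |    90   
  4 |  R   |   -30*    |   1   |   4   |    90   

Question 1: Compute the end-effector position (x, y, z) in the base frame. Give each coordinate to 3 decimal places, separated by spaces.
after link 1: o_1 = (3.4641, 2.0000, 3.0000)
after link 2: o_2 = (7.7942, 4.5000, 4.0000)
after link 3: o_3 = (4.5442, 4.9330, 5.5000)
after link 4: o_4 = (2.5131, 1.4510, 6.3660)

2.513 1.451 6.366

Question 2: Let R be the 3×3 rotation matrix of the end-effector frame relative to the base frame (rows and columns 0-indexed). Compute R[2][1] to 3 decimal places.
End-effector y-axis (col 1 of R) = (-0.4330,-0.2500,-0.8660)
R[2][1] = -0.8660

-0.866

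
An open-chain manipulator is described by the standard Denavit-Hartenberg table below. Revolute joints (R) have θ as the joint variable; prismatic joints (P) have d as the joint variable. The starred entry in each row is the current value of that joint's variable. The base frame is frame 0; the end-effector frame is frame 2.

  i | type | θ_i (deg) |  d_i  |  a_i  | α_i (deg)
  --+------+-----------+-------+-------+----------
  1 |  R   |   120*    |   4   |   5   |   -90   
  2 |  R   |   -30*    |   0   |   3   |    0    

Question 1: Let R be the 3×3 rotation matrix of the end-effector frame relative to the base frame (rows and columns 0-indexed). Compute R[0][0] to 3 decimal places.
-0.433

End-effector x-axis (col 0 of R) = (-0.4330,0.7500,0.5000)
R[0][0] = -0.4330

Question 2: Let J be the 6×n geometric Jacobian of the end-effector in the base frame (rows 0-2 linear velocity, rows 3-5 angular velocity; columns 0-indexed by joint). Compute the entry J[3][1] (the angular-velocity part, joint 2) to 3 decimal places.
axis z_1 = (-0.8660,-0.5000,0.0000); lever o_n−o_1 = (-1.2990,2.2500,1.5000)
cross product → J_v[:, 1] = (-0.7500,1.2990,-2.5981)
J_ω[:, 1] = z_1
entry J[3][1] = -0.8660

-0.866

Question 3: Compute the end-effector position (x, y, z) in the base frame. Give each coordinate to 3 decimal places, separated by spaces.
-3.799 6.580 5.500

after link 1: o_1 = (-2.5000, 4.3301, 4.0000)
after link 2: o_2 = (-3.7990, 6.5801, 5.5000)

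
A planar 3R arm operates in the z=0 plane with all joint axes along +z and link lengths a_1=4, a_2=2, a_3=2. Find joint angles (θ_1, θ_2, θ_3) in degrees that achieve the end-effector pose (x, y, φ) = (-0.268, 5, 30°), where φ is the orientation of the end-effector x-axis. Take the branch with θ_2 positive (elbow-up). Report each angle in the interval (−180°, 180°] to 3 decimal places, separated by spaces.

wrist centre = target − a_3·(cos φ, sin φ) = (-2.0001, 4.0000)
cos θ_2 = (20.0002−4²−2²)/(2·4·2) = 0.0000; θ_2 = 89.9993° (elbow-up)
β = atan2(4.0000,-2.0001) = 116.5656°; ψ = atan2(2.0000,4.0000) = 26.5649°
θ_1 = β − ψ = 90.0007°
θ_3 = φ − θ_1 − θ_2 = -150.0000° (wrapped to (-180°,180°])

90.001 89.999 -150.000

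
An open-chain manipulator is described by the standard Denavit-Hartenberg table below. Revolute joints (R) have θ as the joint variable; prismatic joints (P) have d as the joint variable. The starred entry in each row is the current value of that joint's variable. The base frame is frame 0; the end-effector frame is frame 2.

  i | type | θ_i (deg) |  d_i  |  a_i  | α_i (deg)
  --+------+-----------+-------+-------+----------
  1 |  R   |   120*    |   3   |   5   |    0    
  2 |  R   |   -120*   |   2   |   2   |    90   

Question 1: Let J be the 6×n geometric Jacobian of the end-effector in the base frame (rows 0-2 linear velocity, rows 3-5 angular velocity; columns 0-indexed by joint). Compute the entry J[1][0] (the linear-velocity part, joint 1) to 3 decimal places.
axis z_0 = ẑ; lever o_n−o_0 = (-0.5000,4.3301,5.0000)
cross product → J_v[:, 0] = (-4.3301,-0.5000,0.0000)
J_ω[:, 0] = z_0
entry J[1][0] = -0.5000

-0.500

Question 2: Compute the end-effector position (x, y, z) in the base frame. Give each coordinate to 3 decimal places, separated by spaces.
-0.500 4.330 5.000

after link 1: o_1 = (-2.5000, 4.3301, 3.0000)
after link 2: o_2 = (-0.5000, 4.3301, 5.0000)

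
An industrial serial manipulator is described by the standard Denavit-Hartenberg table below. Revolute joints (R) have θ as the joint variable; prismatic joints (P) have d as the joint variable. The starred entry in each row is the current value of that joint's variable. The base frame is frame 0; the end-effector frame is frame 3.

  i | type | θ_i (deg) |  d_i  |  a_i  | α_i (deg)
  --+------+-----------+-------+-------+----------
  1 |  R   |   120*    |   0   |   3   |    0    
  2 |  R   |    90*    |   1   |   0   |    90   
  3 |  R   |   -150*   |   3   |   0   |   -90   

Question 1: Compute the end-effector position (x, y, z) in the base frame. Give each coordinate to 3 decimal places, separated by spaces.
-3.000 5.196 1.000

after link 1: o_1 = (-1.5000, 2.5981, 0.0000)
after link 2: o_2 = (-1.5000, 2.5981, 1.0000)
after link 3: o_3 = (-3.0000, 5.1962, 1.0000)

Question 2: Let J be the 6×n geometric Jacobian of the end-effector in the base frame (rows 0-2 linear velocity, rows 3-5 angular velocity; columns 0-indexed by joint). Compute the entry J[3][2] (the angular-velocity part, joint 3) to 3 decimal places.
axis z_2 = (-0.5000,0.8660,0.0000); lever o_n−o_2 = (-1.5000,2.5981,0.0000)
cross product → J_v[:, 2] = (0.0000,0.0000,-0.0000)
J_ω[:, 2] = z_2
entry J[3][2] = -0.5000

-0.500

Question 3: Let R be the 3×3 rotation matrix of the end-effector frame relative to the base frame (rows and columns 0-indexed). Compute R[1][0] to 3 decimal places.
End-effector x-axis (col 0 of R) = (0.7500,0.4330,-0.5000)
R[1][0] = 0.4330

0.433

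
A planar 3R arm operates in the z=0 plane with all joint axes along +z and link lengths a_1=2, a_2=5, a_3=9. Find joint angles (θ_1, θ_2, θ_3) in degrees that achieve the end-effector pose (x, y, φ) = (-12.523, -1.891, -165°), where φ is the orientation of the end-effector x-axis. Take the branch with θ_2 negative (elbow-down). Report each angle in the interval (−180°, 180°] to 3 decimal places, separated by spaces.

-73.057 -134.997 43.055

wrist centre = target − a_3·(cos φ, sin φ) = (-3.8297, 0.4384)
cos θ_2 = (14.8585−2²−5²)/(2·2·5) = -0.7071; θ_2 = -134.9973° (elbow-down)
β = atan2(0.4384,-3.8297) = 173.4699°; ψ = atan2(-3.5357,-1.5354) = -113.4728°
θ_1 = β − ψ = 286.9427°
θ_3 = φ − θ_1 − θ_2 = 43.0546° (wrapped to (-180°,180°])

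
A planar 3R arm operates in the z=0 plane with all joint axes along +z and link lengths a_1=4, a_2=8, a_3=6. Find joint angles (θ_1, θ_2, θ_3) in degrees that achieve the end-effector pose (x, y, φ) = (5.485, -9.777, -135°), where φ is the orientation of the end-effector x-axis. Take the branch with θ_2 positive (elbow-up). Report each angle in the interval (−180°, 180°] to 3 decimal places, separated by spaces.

-59.997 44.998 -120.001

wrist centre = target − a_3·(cos φ, sin φ) = (9.7276, -5.5344)
cos θ_2 = (125.2561−4²−8²)/(2·4·8) = 0.7071; θ_2 = 44.9984° (elbow-up)
β = atan2(-5.5344,9.7276) = -29.6369°; ψ = atan2(5.6567,9.6570) = 30.3601°
θ_1 = β − ψ = -59.9970°
θ_3 = φ − θ_1 − θ_2 = -120.0014° (wrapped to (-180°,180°])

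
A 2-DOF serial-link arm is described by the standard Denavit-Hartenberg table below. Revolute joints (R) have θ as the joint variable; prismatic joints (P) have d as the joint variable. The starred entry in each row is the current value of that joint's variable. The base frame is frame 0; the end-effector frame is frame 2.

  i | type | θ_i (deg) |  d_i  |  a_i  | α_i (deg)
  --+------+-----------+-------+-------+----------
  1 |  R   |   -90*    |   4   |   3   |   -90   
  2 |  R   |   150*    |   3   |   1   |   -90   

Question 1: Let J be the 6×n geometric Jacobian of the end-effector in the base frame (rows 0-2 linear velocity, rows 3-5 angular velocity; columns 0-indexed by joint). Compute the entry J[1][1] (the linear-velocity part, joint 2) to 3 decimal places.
0.500

axis z_1 = (1.0000,0.0000,0.0000); lever o_n−o_1 = (3.0000,0.8660,-0.5000)
cross product → J_v[:, 1] = (-0.0000,0.5000,0.8660)
J_ω[:, 1] = z_1
entry J[1][1] = 0.5000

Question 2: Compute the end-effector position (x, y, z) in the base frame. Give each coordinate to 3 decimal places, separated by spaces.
3.000 -2.134 3.500

after link 1: o_1 = (0.0000, -3.0000, 4.0000)
after link 2: o_2 = (3.0000, -2.1340, 3.5000)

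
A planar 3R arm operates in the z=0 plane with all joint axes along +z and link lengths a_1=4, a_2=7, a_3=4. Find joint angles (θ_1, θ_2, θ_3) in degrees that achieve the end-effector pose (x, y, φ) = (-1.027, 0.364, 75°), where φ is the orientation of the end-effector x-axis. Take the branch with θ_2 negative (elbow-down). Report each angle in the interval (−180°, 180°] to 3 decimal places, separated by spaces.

wrist centre = target − a_3·(cos φ, sin φ) = (-2.0623, -3.4997)
cos θ_2 = (16.5009−4²−7²)/(2·4·7) = -0.8661; θ_2 = -150.0034° (elbow-down)
β = atan2(-3.4997,-2.0623) = -120.5096°; ψ = atan2(-3.4996,-2.0624) = -120.5115°
θ_1 = β − ψ = 0.0018°
θ_3 = φ − θ_1 − θ_2 = -134.9984° (wrapped to (-180°,180°])

0.002 -150.003 -134.998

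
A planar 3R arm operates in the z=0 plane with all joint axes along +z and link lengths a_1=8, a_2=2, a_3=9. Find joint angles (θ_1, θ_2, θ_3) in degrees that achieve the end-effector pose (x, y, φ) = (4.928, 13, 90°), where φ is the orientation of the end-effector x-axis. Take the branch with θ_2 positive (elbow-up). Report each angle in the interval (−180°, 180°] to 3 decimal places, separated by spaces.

30.003 150.007 -90.010

wrist centre = target − a_3·(cos φ, sin φ) = (4.9280, 4.0000)
cos θ_2 = (40.2852−8²−2²)/(2·8·2) = -0.8661; θ_2 = 150.0072° (elbow-up)
β = atan2(4.0000,4.9280) = 39.0658°; ψ = atan2(0.9998,6.2678) = 9.0629°
θ_1 = β − ψ = 30.0029°
θ_3 = φ − θ_1 − θ_2 = -90.0101° (wrapped to (-180°,180°])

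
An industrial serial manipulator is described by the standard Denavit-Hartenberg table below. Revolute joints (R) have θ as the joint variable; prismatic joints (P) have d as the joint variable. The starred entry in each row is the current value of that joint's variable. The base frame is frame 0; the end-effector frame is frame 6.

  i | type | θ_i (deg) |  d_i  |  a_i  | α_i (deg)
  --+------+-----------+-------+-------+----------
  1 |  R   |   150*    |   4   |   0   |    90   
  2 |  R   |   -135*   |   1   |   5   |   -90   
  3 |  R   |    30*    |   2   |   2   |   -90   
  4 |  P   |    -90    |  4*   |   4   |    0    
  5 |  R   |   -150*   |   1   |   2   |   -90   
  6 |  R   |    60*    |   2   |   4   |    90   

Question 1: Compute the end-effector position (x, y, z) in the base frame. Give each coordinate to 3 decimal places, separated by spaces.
-0.224 0.748 -0.432

after link 1: o_1 = (0.0000, 0.0000, 4.0000)
after link 2: o_2 = (3.5619, -0.9017, 0.4645)
after link 3: o_3 = (2.8978, -1.6730, -2.1745)
after link 4: o_4 = (-2.5085, -2.5517, -3.5887)
after link 5: o_5 = (-2.4674, -2.9981, -1.3980)
after link 6: o_6 = (-0.2243, 0.7483, -0.4321)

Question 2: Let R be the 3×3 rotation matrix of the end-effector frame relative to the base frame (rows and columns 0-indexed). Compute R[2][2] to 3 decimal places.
End-effector z-axis (col 2 of R) = (-0.0317,-0.2317,0.9723)
R[2][2] = 0.9723

0.972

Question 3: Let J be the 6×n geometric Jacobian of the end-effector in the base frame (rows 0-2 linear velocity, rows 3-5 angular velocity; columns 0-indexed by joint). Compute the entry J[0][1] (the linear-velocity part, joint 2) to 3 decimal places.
axis z_1 = (0.5000,0.8660,0.0000); lever o_n−o_1 = (-0.2243,0.7483,-4.4321)
cross product → J_v[:, 1] = (-3.8383,2.2161,0.5684)
J_ω[:, 1] = z_1
entry J[0][1] = -3.8383

-3.838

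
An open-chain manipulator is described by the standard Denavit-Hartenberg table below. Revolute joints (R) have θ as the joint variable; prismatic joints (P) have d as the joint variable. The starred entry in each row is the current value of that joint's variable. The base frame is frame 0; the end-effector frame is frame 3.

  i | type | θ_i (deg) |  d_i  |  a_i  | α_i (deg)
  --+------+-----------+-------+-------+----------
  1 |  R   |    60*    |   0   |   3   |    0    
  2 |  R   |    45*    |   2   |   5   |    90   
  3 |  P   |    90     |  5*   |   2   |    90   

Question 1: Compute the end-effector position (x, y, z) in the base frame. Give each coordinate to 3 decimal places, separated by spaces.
5.036 8.722 4.000

after link 1: o_1 = (1.5000, 2.5981, 0.0000)
after link 2: o_2 = (0.2059, 7.4277, 2.0000)
after link 3: o_3 = (5.0355, 8.7218, 4.0000)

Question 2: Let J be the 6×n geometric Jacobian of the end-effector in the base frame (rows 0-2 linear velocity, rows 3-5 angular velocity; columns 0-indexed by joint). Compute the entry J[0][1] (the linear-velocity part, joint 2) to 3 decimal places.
axis z_1 = (0.0000,0.0000,1.0000); lever o_n−o_1 = (3.5355,6.1237,4.0000)
cross product → J_v[:, 1] = (-6.1237,3.5355,0.0000)
J_ω[:, 1] = z_1
entry J[0][1] = -6.1237

-6.124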